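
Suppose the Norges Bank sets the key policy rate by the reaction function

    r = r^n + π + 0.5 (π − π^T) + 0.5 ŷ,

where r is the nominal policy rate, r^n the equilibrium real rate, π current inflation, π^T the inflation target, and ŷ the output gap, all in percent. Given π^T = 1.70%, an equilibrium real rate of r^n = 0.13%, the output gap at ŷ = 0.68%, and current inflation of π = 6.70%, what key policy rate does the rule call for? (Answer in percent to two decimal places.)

9.67%

r = 0.13 + 6.70 + 0.5 × (6.70 − 1.70) + 0.5 × 0.68
   = 0.13 + 6.7 + 2.5 + 0.34 = 9.67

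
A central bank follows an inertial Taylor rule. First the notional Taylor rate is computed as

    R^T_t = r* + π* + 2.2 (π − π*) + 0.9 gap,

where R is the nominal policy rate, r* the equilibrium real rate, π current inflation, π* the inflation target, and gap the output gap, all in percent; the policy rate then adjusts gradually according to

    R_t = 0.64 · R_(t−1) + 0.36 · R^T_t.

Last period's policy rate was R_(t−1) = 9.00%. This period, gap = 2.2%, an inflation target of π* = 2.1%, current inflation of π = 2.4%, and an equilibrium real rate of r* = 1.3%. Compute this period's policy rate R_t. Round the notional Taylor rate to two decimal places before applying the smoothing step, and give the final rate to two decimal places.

7.93%

R^T_t = 1.3 + 2.1 + 2.2 × (2.4 − 2.1) + 0.9 × 2.2
   = 1.3 + 2.1 + 0.66 + 1.98 = 6.04
R_t = 0.64 × 9.00 + 0.36 × 6.04 = 5.76 + 2.1744 = 7.93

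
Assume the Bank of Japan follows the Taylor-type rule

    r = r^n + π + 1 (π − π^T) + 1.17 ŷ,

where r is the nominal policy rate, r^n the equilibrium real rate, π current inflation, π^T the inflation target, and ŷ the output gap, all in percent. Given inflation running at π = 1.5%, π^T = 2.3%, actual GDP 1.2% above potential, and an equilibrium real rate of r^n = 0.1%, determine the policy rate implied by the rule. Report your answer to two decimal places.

2.20%

Output 1.2% above potential → ŷ = 1.2.
r = 0.1 + 1.5 + 1 × (1.5 − 2.3) + 1.17 × 1.2
   = 0.1 + 1.5 − 0.8 + 1.404 = 2.20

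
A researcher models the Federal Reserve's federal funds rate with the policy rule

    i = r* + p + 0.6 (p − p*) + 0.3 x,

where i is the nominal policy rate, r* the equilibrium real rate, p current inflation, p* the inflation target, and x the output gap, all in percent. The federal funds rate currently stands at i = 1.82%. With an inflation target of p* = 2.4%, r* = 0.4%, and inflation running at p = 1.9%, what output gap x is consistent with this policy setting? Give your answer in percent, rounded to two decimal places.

0.3 x = 1.82 − 0.4 − 1.9 − 0.6 × (1.9 − 2.4) = -0.18
x = -0.18 / 0.3 = -0.60

-0.60%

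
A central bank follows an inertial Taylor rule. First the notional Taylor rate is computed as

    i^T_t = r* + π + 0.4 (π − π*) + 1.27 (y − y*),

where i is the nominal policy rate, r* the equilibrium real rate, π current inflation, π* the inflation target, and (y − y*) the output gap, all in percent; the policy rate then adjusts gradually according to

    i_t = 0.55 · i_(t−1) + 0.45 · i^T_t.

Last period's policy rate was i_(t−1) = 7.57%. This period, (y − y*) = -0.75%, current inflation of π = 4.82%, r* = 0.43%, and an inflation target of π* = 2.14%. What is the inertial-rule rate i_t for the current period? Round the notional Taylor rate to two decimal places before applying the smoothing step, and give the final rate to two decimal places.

6.58%

i^T_t = 0.43 + 4.82 + 0.4 × (4.82 − 2.14) + 1.27 × (-0.75)
   = 0.43 + 4.82 + 1.072 − 0.9525 = 5.37
i_t = 0.55 × 7.57 + 0.45 × 5.37 = 4.1635 + 2.4165 = 6.58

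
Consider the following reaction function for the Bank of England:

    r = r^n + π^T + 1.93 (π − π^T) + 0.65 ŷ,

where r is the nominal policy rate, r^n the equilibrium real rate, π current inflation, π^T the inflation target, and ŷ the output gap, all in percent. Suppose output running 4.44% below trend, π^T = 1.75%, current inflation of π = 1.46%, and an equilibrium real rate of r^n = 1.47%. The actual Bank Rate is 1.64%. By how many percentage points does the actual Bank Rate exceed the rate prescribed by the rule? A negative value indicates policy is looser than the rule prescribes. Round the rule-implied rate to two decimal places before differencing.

1.87 pp

Output 4.44% below potential → ŷ = -4.44.
r = 1.47 + 1.75 + 1.93 × (1.46 − 1.75) + 0.65 × (-4.44)
   = 1.47 + 1.75 − 0.5597 − 2.886 = -0.23
Deviation = 1.64 − (-0.23) = 1.87 pp.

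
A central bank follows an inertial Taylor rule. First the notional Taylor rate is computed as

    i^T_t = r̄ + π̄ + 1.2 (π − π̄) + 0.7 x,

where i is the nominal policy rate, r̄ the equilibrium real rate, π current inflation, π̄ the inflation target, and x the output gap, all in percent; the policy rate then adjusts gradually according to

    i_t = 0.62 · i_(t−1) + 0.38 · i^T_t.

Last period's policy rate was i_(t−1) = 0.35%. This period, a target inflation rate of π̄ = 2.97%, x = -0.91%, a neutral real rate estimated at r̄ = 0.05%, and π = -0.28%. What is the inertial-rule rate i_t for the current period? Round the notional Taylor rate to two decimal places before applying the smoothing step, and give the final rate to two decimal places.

i^T_t = 0.05 + 2.97 + 1.2 × (-0.28 − 2.97) + 0.7 × (-0.91)
   = 0.05 + 2.97 − 3.9 − 0.637 = -1.52
i_t = 0.62 × 0.35 + 0.38 × (-1.52) = 0.217 − 0.5776 = -0.36

-0.36%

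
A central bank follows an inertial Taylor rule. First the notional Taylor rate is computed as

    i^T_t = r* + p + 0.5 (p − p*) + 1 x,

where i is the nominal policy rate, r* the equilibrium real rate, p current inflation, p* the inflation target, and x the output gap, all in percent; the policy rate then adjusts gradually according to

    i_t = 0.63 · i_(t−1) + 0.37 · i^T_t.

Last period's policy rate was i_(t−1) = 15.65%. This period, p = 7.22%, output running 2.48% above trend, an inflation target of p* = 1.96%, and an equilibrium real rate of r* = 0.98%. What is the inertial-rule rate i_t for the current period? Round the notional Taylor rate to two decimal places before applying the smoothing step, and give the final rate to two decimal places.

14.78%

Output 2.48% above potential → x = 2.48.
i^T_t = 0.98 + 7.22 + 0.5 × (7.22 − 1.96) + 1 × 2.48
   = 0.98 + 7.22 + 2.63 + 2.48 = 13.31
i_t = 0.63 × 15.65 + 0.37 × 13.31 = 9.8595 + 4.9247 = 14.78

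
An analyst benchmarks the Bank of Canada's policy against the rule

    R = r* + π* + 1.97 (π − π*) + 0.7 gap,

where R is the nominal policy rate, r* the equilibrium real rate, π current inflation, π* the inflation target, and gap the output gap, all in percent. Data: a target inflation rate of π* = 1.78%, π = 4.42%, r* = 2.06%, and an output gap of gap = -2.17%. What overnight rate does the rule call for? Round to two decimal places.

R = 2.06 + 1.78 + 1.97 × (4.42 − 1.78) + 0.7 × (-2.17)
   = 2.06 + 1.78 + 5.2008 − 1.519 = 7.52

7.52%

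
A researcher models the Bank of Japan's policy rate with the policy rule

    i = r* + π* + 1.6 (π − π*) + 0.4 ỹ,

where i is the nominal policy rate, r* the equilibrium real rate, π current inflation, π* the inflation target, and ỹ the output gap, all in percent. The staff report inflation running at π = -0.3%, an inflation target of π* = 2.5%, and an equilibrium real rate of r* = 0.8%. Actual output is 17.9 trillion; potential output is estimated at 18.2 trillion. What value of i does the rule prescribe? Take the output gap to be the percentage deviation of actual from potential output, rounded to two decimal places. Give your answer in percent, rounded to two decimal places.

-1.84%

Output gap = 100 × (17.9 − 18.2) / 18.2 = -1.65%.
i = 0.80 + 2.50 + 1.6 × (-0.30 − 2.50) + 0.4 × (-1.65)
   = 0.80 + 2.5 − 4.48 − 0.66 = -1.84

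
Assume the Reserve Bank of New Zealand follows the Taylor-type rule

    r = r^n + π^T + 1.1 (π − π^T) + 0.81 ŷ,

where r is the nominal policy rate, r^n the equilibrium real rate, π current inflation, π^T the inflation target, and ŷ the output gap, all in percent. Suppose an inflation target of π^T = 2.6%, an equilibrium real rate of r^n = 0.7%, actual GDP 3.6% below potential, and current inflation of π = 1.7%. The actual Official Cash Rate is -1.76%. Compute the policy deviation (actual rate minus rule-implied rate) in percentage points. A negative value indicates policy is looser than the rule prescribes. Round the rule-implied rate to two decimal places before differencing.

Output 3.6% below potential → ŷ = -3.6.
r = 0.7 + 2.6 + 1.1 × (1.7 − 2.6) + 0.81 × (-3.6)
   = 0.7 + 2.6 − 0.99 − 2.916 = -0.61
Deviation = -1.76 − (-0.61) = -1.15 pp.

-1.15 pp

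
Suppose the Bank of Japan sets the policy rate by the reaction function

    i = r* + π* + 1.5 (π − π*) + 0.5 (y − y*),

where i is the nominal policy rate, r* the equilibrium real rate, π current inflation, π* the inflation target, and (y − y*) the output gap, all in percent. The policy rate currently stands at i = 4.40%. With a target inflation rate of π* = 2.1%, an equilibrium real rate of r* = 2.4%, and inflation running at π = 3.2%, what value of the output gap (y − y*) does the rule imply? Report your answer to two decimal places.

0.5 (y − y*) = 4.40 − 2.4 − 2.1 − 1.5 × (3.2 − 2.1) = -1.75
(y − y*) = -1.75 / 0.5 = -3.50

-3.50%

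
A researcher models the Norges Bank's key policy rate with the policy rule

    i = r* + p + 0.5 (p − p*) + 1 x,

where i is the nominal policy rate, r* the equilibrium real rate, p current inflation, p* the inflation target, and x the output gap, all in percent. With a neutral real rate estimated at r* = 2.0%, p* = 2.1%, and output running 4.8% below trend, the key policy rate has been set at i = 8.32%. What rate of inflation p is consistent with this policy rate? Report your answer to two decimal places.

8.11%

Output 4.8% below potential → x = -4.8.
Collecting p: i = r* + (1 + 0.5) p − 0.5 p* + 1 x
1.5 p = 8.32 − 2.0 + 0.5 × 2.1 − 1 × (-4.8) = 12.17
p = 12.17 / 1.5 = 8.11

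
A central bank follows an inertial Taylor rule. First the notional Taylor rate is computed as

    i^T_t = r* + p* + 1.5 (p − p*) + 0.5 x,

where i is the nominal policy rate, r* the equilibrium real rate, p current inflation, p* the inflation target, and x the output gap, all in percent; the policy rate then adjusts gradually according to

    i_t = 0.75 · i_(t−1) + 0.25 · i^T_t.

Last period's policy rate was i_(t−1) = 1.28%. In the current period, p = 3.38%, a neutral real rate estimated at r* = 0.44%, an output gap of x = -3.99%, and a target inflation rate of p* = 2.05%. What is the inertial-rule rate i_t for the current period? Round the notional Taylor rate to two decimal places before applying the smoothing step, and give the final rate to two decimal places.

i^T_t = 0.44 + 2.05 + 1.5 × (3.38 − 2.05) + 0.5 × (-3.99)
   = 0.44 + 2.05 + 1.995 − 1.995 = 2.49
i_t = 0.75 × 1.28 + 0.25 × 2.49 = 0.96 + 0.6225 = 1.58

1.58%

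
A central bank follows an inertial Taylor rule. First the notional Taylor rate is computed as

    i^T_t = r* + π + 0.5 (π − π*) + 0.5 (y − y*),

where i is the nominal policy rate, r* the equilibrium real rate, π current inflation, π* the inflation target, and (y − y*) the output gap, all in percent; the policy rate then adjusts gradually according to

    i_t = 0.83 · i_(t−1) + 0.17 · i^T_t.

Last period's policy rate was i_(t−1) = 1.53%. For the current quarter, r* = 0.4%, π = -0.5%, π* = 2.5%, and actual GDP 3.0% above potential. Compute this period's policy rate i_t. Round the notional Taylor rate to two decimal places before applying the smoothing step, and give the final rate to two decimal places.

1.25%

Output 3.0% above potential → (y − y*) = 3.0.
i^T_t = 0.4 + (-0.5) + 0.5 × (-0.5 − 2.5) + 0.5 × 3.0
   = 0.4 − 0.5 − 1.5 + 1.5 = -0.10
i_t = 0.83 × 1.53 + 0.17 × (-0.10) = 1.2699 − 0.017 = 1.25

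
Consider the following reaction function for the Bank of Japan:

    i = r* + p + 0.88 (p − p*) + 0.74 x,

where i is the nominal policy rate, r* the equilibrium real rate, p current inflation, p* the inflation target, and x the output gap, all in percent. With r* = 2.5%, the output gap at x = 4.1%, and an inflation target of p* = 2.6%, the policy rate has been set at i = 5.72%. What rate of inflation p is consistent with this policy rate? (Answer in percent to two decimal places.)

1.32%

Collecting p: i = r* + (1 + 0.88) p − 0.88 p* + 0.74 x
1.88 p = 5.72 − 2.5 + 0.88 × 2.6 − 0.74 × 4.1 = 2.474
p = 2.474 / 1.88 = 1.32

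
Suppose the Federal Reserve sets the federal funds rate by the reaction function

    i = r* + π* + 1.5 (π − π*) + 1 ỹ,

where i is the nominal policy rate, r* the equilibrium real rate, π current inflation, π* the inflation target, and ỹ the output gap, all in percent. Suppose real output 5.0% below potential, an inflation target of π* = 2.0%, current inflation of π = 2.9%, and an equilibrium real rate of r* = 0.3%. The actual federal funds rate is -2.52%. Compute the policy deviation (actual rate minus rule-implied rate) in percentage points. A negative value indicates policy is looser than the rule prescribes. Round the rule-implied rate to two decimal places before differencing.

Output 5.0% below potential → ỹ = -5.0.
i = 0.3 + 2.0 + 1.5 × (2.9 − 2.0) + 1 × (-5.0)
   = 0.3 + 2 + 1.35 − 5 = -1.35
Deviation = -2.52 − (-1.35) = -1.17 pp.

-1.17 pp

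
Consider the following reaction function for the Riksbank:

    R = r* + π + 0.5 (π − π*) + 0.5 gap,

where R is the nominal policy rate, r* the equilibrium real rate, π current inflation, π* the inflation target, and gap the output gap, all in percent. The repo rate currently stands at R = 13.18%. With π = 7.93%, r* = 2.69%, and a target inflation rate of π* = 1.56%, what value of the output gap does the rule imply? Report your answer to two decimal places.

-1.25%

0.5 gap = 13.18 − 2.69 − 7.93 − 0.5 × (7.93 − 1.56) = -0.625
gap = -0.625 / 0.5 = -1.25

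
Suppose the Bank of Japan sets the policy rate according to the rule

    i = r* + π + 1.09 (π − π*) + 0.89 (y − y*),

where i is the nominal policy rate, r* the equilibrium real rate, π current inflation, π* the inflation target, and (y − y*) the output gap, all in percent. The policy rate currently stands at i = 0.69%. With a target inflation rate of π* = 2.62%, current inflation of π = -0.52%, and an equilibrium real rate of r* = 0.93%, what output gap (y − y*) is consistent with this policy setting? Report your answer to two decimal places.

0.89 (y − y*) = 0.69 − 0.93 − (-0.52) − 1.09 × ((-0.52) − 2.62) = 3.7026
(y − y*) = 3.7026 / 0.89 = 4.16

4.16%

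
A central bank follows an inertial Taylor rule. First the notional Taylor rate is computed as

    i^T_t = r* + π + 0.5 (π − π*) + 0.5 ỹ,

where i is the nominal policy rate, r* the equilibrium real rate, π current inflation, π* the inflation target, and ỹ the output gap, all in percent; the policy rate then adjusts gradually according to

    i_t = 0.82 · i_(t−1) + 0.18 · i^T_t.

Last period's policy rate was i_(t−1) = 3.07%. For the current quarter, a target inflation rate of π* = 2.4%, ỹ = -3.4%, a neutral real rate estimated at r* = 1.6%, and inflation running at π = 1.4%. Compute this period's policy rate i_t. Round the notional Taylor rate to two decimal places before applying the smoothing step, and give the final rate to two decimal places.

2.66%

i^T_t = 1.6 + 1.4 + 0.5 × (1.4 − 2.4) + 0.5 × (-3.4)
   = 1.6 + 1.4 − 0.5 − 1.7 = 0.80
i_t = 0.82 × 3.07 + 0.18 × 0.80 = 2.5174 + 0.144 = 2.66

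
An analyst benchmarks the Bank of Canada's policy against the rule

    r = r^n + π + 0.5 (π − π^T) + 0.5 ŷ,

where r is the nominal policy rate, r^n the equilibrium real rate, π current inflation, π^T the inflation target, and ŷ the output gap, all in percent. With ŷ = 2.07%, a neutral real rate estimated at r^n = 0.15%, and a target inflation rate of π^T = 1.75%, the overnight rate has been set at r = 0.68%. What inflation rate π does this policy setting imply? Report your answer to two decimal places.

Collecting π: r = r^n + (1 + 0.5) π − 0.5 π^T + 0.5 ŷ
1.5 π = 0.68 − 0.15 + 0.5 × 1.75 − 0.5 × 2.07 = 0.37
π = 0.37 / 1.5 = 0.25

0.25%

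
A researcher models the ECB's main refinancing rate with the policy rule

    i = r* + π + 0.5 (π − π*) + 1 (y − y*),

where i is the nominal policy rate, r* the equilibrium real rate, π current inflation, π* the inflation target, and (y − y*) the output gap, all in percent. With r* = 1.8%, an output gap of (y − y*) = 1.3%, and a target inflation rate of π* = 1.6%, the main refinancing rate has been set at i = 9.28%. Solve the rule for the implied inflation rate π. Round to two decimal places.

4.65%

Collecting π: i = r* + (1 + 0.5) π − 0.5 π* + 1 (y − y*)
1.5 π = 9.28 − 1.8 + 0.5 × 1.6 − 1 × 1.3 = 6.98
π = 6.98 / 1.5 = 4.65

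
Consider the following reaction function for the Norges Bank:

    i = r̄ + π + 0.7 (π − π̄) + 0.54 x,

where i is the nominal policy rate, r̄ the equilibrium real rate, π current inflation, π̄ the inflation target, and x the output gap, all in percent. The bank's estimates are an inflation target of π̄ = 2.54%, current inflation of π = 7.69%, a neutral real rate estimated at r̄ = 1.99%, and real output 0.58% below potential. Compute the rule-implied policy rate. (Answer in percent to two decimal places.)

Output 0.58% below potential → x = -0.58.
i = 1.99 + 7.69 + 0.7 × (7.69 − 2.54) + 0.54 × (-0.58)
   = 1.99 + 7.69 + 3.605 − 0.3132 = 12.97

12.97%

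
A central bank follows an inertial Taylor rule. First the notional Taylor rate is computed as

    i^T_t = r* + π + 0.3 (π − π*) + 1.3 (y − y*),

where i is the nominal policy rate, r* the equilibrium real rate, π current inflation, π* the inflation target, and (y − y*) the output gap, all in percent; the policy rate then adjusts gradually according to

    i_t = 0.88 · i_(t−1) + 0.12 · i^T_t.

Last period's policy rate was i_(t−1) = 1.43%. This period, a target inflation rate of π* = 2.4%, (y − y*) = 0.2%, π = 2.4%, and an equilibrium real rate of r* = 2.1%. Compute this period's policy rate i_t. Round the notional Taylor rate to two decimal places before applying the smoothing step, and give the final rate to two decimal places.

1.83%

i^T_t = 2.1 + 2.4 + 0.3 × (2.4 − 2.4) + 1.3 × 0.2
   = 2.1 + 2.4 + 0 + 0.26 = 4.76
i_t = 0.88 × 1.43 + 0.12 × 4.76 = 1.2584 + 0.5712 = 1.83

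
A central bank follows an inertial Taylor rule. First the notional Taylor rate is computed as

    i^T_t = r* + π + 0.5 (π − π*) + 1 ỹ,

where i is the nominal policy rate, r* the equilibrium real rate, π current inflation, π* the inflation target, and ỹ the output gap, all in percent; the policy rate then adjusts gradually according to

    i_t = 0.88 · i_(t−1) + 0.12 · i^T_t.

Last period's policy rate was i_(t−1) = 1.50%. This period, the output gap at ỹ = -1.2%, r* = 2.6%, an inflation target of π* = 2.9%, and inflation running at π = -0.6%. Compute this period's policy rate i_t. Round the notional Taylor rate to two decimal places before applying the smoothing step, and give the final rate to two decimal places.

i^T_t = 2.6 + (-0.6) + 0.5 × (-0.6 − 2.9) + 1 × (-1.2)
   = 2.6 − 0.6 − 1.75 − 1.2 = -0.95
i_t = 0.88 × 1.50 + 0.12 × (-0.95) = 1.32 − 0.114 = 1.21

1.21%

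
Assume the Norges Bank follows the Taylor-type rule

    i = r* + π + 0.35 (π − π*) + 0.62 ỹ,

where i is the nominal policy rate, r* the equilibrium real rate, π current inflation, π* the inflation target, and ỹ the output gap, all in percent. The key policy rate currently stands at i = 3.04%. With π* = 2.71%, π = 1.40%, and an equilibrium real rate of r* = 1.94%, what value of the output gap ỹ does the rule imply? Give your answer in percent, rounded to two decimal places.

0.26%

0.62 ỹ = 3.04 − 1.94 − 1.40 − 0.35 × (1.40 − 2.71) = 0.1585
ỹ = 0.1585 / 0.62 = 0.26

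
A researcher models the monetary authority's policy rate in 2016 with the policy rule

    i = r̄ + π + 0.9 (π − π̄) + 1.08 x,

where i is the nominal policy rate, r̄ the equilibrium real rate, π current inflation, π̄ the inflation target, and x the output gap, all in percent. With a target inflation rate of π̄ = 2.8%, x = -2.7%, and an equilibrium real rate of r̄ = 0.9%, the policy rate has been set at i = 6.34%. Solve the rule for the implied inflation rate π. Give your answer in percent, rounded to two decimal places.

Collecting π: i = r̄ + (1 + 0.9) π − 0.9 π̄ + 1.08 x
1.9 π = 6.34 − 0.9 + 0.9 × 2.8 − 1.08 × (-2.7) = 10.876
π = 10.876 / 1.9 = 5.72

5.72%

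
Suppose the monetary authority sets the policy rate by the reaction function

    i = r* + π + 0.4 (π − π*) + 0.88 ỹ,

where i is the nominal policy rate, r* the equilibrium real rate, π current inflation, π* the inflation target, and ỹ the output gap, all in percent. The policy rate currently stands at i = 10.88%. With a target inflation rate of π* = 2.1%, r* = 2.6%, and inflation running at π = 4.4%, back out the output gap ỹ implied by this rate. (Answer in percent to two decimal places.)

0.88 ỹ = 10.88 − 2.6 − 4.4 − 0.4 × (4.4 − 2.1) = 2.96
ỹ = 2.96 / 0.88 = 3.36

3.36%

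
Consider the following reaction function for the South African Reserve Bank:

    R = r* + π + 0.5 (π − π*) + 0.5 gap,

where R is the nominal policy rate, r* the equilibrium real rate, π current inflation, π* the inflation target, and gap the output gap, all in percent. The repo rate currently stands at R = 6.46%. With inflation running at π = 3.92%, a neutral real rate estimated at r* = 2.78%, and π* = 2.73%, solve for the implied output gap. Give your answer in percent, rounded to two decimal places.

0.5 gap = 6.46 − 2.78 − 3.92 − 0.5 × (3.92 − 2.73) = -0.835
gap = -0.835 / 0.5 = -1.67

-1.67%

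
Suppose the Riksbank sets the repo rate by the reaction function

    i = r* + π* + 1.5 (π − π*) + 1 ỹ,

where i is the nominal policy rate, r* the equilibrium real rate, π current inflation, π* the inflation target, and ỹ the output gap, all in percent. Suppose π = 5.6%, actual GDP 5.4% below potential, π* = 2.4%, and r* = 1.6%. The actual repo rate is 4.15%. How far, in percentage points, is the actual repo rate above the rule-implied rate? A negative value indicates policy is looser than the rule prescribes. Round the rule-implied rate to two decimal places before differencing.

Output 5.4% below potential → ỹ = -5.4.
i = 1.6 + 2.4 + 1.5 × (5.6 − 2.4) + 1 × (-5.4)
   = 1.6 + 2.4 + 4.8 − 5.4 = 3.40
Deviation = 4.15 − 3.40 = 0.75 pp.

0.75 pp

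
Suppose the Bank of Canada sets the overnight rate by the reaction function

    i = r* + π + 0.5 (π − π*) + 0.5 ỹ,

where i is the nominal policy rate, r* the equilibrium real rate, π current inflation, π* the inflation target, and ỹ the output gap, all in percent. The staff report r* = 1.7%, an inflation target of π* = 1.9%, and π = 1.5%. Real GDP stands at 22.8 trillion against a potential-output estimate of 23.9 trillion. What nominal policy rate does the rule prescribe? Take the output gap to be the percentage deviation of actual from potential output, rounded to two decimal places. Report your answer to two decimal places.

0.70%

Output gap = 100 × (22.8 − 23.9) / 23.9 = -4.60%.
i = 1.70 + 1.50 + 0.5 × (1.50 − 1.90) + 0.5 × (-4.60)
   = 1.70 + 1.5 − 0.2 − 2.3 = 0.70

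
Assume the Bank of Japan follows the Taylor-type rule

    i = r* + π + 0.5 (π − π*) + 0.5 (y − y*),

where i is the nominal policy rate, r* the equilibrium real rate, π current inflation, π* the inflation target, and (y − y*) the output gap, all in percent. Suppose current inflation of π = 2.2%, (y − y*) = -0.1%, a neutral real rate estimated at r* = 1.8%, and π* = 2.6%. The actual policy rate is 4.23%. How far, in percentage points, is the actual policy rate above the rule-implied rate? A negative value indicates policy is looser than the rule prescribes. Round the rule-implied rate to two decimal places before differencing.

i = 1.8 + 2.2 + 0.5 × (2.2 − 2.6) + 0.5 × (-0.1)
   = 1.8 + 2.2 − 0.2 − 0.05 = 3.75
Deviation = 4.23 − 3.75 = 0.48 pp.

0.48 pp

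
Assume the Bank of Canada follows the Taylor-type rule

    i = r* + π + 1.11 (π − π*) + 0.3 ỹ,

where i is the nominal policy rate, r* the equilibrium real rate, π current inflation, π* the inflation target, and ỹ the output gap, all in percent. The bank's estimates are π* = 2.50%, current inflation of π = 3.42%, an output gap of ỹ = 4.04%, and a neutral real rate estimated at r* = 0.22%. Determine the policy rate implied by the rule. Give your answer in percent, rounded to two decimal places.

i = 0.22 + 3.42 + 1.11 × (3.42 − 2.50) + 0.3 × 4.04
   = 0.22 + 3.42 + 1.0212 + 1.212 = 5.87

5.87%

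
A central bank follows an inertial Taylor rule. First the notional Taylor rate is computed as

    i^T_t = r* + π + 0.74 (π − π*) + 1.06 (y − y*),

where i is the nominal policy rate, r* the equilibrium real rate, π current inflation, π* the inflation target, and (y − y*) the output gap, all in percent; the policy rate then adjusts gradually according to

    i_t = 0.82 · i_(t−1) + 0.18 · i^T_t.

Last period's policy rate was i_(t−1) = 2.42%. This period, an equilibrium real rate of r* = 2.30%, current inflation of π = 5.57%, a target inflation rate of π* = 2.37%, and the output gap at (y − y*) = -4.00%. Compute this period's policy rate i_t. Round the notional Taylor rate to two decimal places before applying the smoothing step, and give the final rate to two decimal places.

i^T_t = 2.30 + 5.57 + 0.74 × (5.57 − 2.37) + 1.06 × (-4.00)
   = 2.30 + 5.57 + 2.368 − 4.24 = 6.00
i_t = 0.82 × 2.42 + 0.18 × 6.00 = 1.9844 + 1.08 = 3.06

3.06%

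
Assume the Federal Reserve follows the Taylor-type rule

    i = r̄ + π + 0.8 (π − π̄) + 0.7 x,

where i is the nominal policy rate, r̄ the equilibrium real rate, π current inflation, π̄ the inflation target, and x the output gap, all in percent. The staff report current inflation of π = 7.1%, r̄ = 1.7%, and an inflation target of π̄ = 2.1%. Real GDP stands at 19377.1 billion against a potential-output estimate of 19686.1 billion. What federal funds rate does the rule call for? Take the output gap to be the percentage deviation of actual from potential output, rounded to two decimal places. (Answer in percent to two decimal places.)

Output gap = 100 × (19377.1 − 19686.1) / 19686.1 = -1.57%.
i = 1.70 + 7.10 + 0.8 × (7.10 − 2.10) + 0.7 × (-1.57)
   = 1.70 + 7.1 + 4 − 1.099 = 11.70

11.70%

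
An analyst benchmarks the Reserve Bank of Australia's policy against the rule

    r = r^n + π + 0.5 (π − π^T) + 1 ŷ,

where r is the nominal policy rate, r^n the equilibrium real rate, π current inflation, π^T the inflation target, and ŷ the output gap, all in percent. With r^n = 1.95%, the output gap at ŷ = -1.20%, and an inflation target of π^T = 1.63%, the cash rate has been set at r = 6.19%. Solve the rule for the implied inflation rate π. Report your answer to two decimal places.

Collecting π: r = r^n + (1 + 0.5) π − 0.5 π^T + 1 ŷ
1.5 π = 6.19 − 1.95 + 0.5 × 1.63 − 1 × (-1.20) = 6.255
π = 6.255 / 1.5 = 4.17

4.17%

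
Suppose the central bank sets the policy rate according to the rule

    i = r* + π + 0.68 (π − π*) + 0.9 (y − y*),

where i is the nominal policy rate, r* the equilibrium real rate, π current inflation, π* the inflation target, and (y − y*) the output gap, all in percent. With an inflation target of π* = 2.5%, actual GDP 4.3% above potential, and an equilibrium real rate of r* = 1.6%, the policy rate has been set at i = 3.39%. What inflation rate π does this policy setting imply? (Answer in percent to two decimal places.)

-0.23%

Output 4.3% above potential → (y − y*) = 4.3.
Collecting π: i = r* + (1 + 0.68) π − 0.68 π* + 0.9 (y − y*)
1.68 π = 3.39 − 1.6 + 0.68 × 2.5 − 0.9 × 4.3 = -0.38
π = -0.38 / 1.68 = -0.23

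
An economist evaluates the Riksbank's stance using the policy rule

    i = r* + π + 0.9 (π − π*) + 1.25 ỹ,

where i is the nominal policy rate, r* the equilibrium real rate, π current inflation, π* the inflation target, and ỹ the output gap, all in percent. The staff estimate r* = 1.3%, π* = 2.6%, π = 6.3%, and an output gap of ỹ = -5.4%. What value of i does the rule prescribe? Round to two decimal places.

4.18%

i = 1.3 + 6.3 + 0.9 × (6.3 − 2.6) + 1.25 × (-5.4)
   = 1.3 + 6.3 + 3.33 − 6.75 = 4.18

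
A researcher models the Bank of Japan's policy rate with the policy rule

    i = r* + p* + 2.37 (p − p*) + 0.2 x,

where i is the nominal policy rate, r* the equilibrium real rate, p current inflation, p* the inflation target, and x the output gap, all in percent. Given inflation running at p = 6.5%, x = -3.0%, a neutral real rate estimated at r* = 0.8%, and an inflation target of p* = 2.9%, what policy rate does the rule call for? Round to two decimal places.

11.63%

i = 0.8 + 2.9 + 2.37 × (6.5 − 2.9) + 0.2 × (-3.0)
   = 0.8 + 2.9 + 8.532 − 0.6 = 11.63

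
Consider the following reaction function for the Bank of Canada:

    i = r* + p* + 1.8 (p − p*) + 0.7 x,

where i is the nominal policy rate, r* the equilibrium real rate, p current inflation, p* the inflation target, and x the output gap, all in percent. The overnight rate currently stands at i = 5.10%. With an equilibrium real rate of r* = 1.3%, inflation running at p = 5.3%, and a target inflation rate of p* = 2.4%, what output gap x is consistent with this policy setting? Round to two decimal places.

0.7 x = 5.10 − 1.3 − 2.4 − 1.8 × (5.3 − 2.4) = -3.82
x = -3.82 / 0.7 = -5.46

-5.46%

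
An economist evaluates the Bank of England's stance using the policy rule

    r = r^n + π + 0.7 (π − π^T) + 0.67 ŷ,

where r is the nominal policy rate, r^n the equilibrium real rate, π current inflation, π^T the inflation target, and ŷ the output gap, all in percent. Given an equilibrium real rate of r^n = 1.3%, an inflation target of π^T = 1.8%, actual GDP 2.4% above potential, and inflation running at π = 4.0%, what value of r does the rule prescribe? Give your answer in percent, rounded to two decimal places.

8.45%

Output 2.4% above potential → ŷ = 2.4.
r = 1.3 + 4.0 + 0.7 × (4.0 − 1.8) + 0.67 × 2.4
   = 1.3 + 4 + 1.54 + 1.608 = 8.45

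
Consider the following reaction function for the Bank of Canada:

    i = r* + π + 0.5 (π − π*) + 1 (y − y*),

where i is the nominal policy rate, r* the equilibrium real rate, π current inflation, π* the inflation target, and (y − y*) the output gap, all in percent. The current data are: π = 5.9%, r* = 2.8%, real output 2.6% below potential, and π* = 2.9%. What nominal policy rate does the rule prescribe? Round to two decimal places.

Output 2.6% below potential → (y − y*) = -2.6.
i = 2.8 + 5.9 + 0.5 × (5.9 − 2.9) + 1 × (-2.6)
   = 2.8 + 5.9 + 1.5 − 2.6 = 7.60

7.60%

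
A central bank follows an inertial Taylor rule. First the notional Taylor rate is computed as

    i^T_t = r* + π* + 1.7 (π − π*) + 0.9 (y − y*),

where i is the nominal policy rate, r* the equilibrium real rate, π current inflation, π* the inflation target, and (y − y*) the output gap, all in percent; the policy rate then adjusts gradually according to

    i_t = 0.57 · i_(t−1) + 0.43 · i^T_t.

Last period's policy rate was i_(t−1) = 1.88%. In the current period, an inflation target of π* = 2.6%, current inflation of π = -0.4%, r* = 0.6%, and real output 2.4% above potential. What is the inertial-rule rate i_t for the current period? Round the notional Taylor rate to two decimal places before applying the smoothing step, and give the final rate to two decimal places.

Output 2.4% above potential → (y − y*) = 2.4.
i^T_t = 0.6 + 2.6 + 1.7 × (-0.4 − 2.6) + 0.9 × 2.4
   = 0.6 + 2.6 − 5.1 + 2.16 = 0.26
i_t = 0.57 × 1.88 + 0.43 × 0.26 = 1.0716 + 0.1118 = 1.18

1.18%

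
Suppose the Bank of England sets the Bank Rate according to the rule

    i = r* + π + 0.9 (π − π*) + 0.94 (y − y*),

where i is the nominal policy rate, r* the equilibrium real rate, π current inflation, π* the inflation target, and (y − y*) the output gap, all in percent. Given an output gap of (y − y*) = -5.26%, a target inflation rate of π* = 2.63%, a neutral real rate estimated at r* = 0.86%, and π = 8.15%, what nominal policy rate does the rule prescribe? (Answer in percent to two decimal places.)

i = 0.86 + 8.15 + 0.9 × (8.15 − 2.63) + 0.94 × (-5.26)
   = 0.86 + 8.15 + 4.968 − 4.9444 = 9.03

9.03%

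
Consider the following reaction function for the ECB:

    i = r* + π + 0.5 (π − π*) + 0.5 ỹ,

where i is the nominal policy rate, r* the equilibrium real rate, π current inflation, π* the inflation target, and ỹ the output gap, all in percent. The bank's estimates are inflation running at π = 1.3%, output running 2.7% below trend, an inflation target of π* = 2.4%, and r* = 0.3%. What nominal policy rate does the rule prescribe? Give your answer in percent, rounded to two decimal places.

Output 2.7% below potential → ỹ = -2.7.
i = 0.3 + 1.3 + 0.5 × (1.3 − 2.4) + 0.5 × (-2.7)
   = 0.3 + 1.3 − 0.55 − 1.35 = -0.30

-0.30%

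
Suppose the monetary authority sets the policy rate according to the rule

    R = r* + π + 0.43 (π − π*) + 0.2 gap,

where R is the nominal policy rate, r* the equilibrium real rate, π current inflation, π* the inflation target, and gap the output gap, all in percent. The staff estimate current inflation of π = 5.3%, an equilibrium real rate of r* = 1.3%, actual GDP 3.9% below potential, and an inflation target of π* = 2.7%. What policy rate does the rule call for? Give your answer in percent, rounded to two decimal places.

Output 3.9% below potential → gap = -3.9.
R = 1.3 + 5.3 + 0.43 × (5.3 − 2.7) + 0.2 × (-3.9)
   = 1.3 + 5.3 + 1.118 − 0.78 = 6.94

6.94%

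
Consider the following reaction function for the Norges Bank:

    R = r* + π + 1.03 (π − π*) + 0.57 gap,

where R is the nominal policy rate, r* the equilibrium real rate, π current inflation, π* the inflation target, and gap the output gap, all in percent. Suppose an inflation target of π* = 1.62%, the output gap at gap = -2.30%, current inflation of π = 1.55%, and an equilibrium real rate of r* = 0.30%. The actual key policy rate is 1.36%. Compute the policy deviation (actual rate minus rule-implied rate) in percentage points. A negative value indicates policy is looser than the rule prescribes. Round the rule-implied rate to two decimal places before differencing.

0.89 pp

R = 0.30 + 1.55 + 1.03 × (1.55 − 1.62) + 0.57 × (-2.30)
   = 0.30 + 1.55 − 0.0721 − 1.311 = 0.47
Deviation = 1.36 − 0.47 = 0.89 pp.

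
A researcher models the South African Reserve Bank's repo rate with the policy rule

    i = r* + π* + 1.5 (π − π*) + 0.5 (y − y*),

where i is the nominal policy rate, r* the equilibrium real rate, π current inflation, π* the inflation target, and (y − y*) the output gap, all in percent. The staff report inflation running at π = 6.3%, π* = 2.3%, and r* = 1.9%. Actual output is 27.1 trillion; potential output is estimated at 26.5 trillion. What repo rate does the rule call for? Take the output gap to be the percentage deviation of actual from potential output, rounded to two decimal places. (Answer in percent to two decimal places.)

11.33%

Output gap = 100 × (27.1 − 26.5) / 26.5 = 2.26%.
i = 1.90 + 2.30 + 1.5 × (6.30 − 2.30) + 0.5 × 2.26
   = 1.90 + 2.3 + 6 + 1.13 = 11.33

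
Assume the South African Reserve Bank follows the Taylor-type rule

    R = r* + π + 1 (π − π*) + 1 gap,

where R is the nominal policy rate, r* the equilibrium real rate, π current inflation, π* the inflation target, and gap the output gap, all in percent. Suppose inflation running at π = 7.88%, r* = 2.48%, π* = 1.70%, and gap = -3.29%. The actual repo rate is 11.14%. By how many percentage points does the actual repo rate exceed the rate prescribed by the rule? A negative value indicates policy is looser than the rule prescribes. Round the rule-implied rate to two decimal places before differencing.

R = 2.48 + 7.88 + 1 × (7.88 − 1.70) + 1 × (-3.29)
   = 2.48 + 7.88 + 6.18 − 3.29 = 13.25
Deviation = 11.14 − 13.25 = -2.11 pp.

-2.11 pp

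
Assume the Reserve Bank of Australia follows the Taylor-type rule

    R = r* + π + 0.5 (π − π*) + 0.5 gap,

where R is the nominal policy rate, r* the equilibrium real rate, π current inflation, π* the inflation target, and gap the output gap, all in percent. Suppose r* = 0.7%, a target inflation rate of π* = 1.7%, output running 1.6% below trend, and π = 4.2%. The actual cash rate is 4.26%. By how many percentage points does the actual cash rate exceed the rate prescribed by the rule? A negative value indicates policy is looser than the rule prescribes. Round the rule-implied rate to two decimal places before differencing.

Output 1.6% below potential → gap = -1.6.
R = 0.7 + 4.2 + 0.5 × (4.2 − 1.7) + 0.5 × (-1.6)
   = 0.7 + 4.2 + 1.25 − 0.8 = 5.35
Deviation = 4.26 − 5.35 = -1.09 pp.

-1.09 pp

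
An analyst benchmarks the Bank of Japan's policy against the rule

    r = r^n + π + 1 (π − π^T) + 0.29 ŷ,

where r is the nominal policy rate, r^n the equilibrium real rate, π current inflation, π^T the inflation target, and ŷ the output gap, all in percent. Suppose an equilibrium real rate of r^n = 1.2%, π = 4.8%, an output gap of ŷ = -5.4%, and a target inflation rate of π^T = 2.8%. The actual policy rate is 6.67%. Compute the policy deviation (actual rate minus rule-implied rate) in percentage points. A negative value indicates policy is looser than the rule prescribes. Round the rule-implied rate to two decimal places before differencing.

0.24 pp

r = 1.2 + 4.8 + 1 × (4.8 − 2.8) + 0.29 × (-5.4)
   = 1.2 + 4.8 + 2 − 1.566 = 6.43
Deviation = 6.67 − 6.43 = 0.24 pp.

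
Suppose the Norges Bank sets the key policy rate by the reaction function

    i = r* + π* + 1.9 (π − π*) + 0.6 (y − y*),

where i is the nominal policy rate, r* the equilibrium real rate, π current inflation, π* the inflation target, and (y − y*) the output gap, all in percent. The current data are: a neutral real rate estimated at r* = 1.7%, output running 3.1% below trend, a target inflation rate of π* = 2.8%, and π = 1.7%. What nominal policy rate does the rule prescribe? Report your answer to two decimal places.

Output 3.1% below potential → (y − y*) = -3.1.
i = 1.7 + 2.8 + 1.9 × (1.7 − 2.8) + 0.6 × (-3.1)
   = 1.7 + 2.8 − 2.09 − 1.86 = 0.55

0.55%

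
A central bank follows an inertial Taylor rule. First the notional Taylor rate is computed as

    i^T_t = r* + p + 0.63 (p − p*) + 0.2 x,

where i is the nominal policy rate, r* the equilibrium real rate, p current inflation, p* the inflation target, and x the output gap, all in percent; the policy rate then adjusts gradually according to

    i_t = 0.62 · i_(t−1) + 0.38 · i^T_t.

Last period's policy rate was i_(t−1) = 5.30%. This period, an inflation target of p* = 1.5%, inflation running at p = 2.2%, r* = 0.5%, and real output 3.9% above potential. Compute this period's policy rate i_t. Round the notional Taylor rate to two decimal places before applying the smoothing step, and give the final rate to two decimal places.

4.78%

Output 3.9% above potential → x = 3.9.
i^T_t = 0.5 + 2.2 + 0.63 × (2.2 − 1.5) + 0.2 × 3.9
   = 0.5 + 2.2 + 0.441 + 0.78 = 3.92
i_t = 0.62 × 5.30 + 0.38 × 3.92 = 3.286 + 1.4896 = 4.78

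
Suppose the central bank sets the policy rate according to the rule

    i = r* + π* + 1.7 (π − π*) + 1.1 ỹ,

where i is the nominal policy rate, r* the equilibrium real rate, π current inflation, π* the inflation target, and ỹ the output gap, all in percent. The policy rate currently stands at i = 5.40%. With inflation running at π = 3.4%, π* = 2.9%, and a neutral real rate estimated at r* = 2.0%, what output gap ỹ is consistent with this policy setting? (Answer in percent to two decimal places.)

-0.32%

1.1 ỹ = 5.40 − 2.0 − 2.9 − 1.7 × (3.4 − 2.9) = -0.35
ỹ = -0.35 / 1.1 = -0.32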